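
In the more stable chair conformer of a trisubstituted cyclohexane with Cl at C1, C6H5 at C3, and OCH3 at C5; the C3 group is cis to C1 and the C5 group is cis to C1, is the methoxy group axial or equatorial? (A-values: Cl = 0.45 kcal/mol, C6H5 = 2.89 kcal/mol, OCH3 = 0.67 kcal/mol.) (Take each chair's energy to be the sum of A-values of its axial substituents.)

equatorial

Chair I (chloro axial, phenyl axial, methoxy axial): E = 4.01 kcal/mol.
Chair II (chloro equatorial, phenyl equatorial, methoxy equatorial): E = 0.00 kcal/mol.
Chair II is the more stable (lower-energy) conformer, and in that chair the methoxy group is equatorial.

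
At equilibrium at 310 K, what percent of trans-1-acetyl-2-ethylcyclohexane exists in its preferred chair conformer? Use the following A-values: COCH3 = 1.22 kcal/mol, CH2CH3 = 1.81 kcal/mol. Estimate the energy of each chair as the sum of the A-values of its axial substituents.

C1 and C2 have opposite parity, so for the trans isomer the two substituents are e,e in one chair and a,a in the other.
Chair I (acetyl axial, ethyl axial): E = 3.03 kcal/mol; chair II (acetyl equatorial, ethyl equatorial): E = 0.00 kcal/mol.
ΔG = 3.03 kcal/mol between the two chairs.
K = exp(ΔG/RT) with R = 1.987×10⁻³ kcal mol⁻¹ K⁻¹ and T = 310 K gives K ≈ 137.
Fraction in the lower-energy chair = K/(K+1) = 99.3%.

99.3%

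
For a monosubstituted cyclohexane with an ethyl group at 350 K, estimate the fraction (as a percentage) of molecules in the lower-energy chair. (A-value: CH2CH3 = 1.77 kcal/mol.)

One chair has the ethyl group axial (E = 1.77 kcal/mol) and the other has it equatorial (E = 0).
ΔG = 1.77 kcal/mol between the two chairs.
K = exp(ΔG/RT) with R = 1.987×10⁻³ kcal mol⁻¹ K⁻¹ and T = 350 K gives K ≈ 12.7.
Fraction in the lower-energy chair = K/(K+1) = 92.7%.

92.7%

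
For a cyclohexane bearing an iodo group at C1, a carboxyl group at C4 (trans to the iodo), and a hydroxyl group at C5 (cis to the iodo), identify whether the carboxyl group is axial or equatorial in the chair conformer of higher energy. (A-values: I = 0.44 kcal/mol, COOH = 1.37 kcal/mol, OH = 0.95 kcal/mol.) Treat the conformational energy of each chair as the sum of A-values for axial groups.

Chair I (iodo axial, carboxyl axial, hydroxyl axial): E = 2.76 kcal/mol.
Chair II (iodo equatorial, carboxyl equatorial, hydroxyl equatorial): E = 0.00 kcal/mol.
Chair I is the less stable (higher-energy) conformer, and in that chair the carboxyl group is axial.

axial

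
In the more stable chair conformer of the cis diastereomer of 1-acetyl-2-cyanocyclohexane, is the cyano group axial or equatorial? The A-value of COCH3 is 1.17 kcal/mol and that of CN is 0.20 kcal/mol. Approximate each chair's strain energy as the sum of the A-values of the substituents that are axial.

axial

C1 and C2 have opposite parity, so for the cis isomer the two substituents are one axial and one equatorial in each chair.
Chair I (acetyl axial, cyano equatorial): E = 1.17 kcal/mol.
Chair II (acetyl equatorial, cyano axial): E = 0.20 kcal/mol.
Chair II is the more stable (lower-energy) conformer, and in that chair the cyano group is axial.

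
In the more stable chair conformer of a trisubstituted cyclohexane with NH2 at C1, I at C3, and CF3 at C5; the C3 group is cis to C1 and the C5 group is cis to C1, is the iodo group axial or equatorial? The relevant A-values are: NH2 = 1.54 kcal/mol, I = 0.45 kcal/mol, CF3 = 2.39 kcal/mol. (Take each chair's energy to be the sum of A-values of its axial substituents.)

Chair I (amino axial, iodo axial, trifluoromethyl axial): E = 4.38 kcal/mol.
Chair II (amino equatorial, iodo equatorial, trifluoromethyl equatorial): E = 0.00 kcal/mol.
Chair II is the more stable (lower-energy) conformer, and in that chair the iodo group is equatorial.

equatorial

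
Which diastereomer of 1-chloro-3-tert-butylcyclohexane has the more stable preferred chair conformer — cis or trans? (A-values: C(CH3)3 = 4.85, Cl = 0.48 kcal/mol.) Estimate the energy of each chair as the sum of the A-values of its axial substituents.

cis

At 1,3 positions (parity same): cis → (e,e or a,a); trans → (a,e or e,a).
Best chair for cis: E = 0.00 kcal/mol; best chair for trans: E = 0.48 kcal/mol.
The cis isomer is lower by 0.48 kcal/mol.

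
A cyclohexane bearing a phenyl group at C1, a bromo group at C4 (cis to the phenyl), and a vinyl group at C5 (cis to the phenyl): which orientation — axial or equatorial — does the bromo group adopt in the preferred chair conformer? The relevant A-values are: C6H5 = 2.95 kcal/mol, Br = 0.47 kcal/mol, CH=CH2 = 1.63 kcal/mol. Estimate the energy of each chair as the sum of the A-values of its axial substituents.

axial

Chair I (phenyl axial, bromo equatorial, vinyl axial): E = 4.58 kcal/mol.
Chair II (phenyl equatorial, bromo axial, vinyl equatorial): E = 0.47 kcal/mol.
Chair II is the more stable (lower-energy) conformer, and in that chair the bromo group is axial.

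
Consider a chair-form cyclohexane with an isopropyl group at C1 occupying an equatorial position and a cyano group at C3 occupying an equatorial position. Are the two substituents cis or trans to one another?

cis

C1 and C3 have the same parity, so their axial bonds point in the same direction.
With same-parity carbons, two substituents on the same face are both axial or both equatorial; opposite faces give one of each.
Here the groups are equatorial/equatorial → same face → cis.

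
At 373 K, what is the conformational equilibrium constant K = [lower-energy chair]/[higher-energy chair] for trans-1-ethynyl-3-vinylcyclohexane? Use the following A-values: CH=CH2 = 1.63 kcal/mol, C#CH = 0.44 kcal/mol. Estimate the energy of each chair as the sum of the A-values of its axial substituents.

K ≈ 4.98

C1 and C3 have the same parity, so for the trans isomer the two substituents are one axial and one equatorial in each chair.
Chair I (vinyl axial, ethynyl equatorial): E = 1.63 kcal/mol; chair II (vinyl equatorial, ethynyl axial): E = 0.44 kcal/mol.
ΔG = 1.19 kcal/mol between the two chairs.
K = exp(ΔG/RT) with R = 1.987×10⁻³ kcal mol⁻¹ K⁻¹ and T = 373 K gives K ≈ 4.98.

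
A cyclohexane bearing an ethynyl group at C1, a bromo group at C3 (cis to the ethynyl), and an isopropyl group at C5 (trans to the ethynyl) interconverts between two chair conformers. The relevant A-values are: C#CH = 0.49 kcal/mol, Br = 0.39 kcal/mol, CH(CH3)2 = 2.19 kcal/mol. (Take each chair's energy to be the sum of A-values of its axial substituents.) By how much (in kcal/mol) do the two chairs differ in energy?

Chair I (ethynyl axial, bromo axial, isopropyl equatorial): E = 0.88 kcal/mol.
Chair II (ethynyl equatorial, bromo equatorial, isopropyl axial): E = 2.19 kcal/mol.
ΔE = 2.19 − 0.88 = 1.31 kcal/mol; chair I is more stable.

1.31 kcal/mol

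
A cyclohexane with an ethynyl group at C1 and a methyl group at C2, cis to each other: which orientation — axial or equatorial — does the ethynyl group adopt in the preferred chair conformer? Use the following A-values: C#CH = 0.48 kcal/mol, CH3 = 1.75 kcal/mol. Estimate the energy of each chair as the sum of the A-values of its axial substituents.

axial

C1 and C2 have opposite parity, so for the cis isomer the two substituents are one axial and one equatorial in each chair.
Chair I (ethynyl axial, methyl equatorial): E = 0.48 kcal/mol.
Chair II (ethynyl equatorial, methyl axial): E = 1.75 kcal/mol.
Chair I is the more stable (lower-energy) conformer, and in that chair the ethynyl group is axial.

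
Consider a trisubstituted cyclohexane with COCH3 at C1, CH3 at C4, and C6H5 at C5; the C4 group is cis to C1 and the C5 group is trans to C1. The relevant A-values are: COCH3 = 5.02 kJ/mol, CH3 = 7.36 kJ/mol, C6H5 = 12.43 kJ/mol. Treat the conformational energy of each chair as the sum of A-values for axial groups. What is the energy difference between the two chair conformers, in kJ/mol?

Chair I (acetyl axial, methyl equatorial, phenyl equatorial): E = 5.02 kJ/mol.
Chair II (acetyl equatorial, methyl axial, phenyl axial): E = 19.79 kJ/mol.
ΔE = 19.79 − 5.02 = 14.77 kJ/mol; chair I is more stable.

14.77 kJ/mol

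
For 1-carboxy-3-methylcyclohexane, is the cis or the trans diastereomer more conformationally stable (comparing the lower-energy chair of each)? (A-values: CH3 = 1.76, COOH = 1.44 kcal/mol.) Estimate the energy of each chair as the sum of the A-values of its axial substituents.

cis

At 1,3 positions (parity same): cis → (e,e or a,a); trans → (a,e or e,a).
Best chair for cis: E = 0.00 kcal/mol; best chair for trans: E = 1.44 kcal/mol.
The cis isomer is lower by 1.44 kcal/mol.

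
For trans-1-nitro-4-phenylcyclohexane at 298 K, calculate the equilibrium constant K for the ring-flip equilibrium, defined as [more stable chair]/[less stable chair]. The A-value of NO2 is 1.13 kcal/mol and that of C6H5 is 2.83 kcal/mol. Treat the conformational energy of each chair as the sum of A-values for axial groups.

C1 and C4 have opposite parity, so for the trans isomer the two substituents are e,e in one chair and a,a in the other.
Chair I (nitro axial, phenyl axial): E = 3.96 kcal/mol; chair II (nitro equatorial, phenyl equatorial): E = 0.00 kcal/mol.
ΔG = 3.96 kcal/mol between the two chairs.
K = exp(ΔG/RT) with R = 1.987×10⁻³ kcal mol⁻¹ K⁻¹ and T = 298 K gives K ≈ 803.

K ≈ 803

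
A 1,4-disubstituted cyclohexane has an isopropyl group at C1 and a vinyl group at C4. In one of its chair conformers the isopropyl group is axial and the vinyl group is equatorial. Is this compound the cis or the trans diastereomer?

cis

C1 and C4 have opposite parity, so their axial bonds point in opposite directions.
With opposite-parity carbons, two substituents on the same face are one axial and one equatorial; opposite faces give both axial or both equatorial.
Here the groups are axial/equatorial → same face → cis.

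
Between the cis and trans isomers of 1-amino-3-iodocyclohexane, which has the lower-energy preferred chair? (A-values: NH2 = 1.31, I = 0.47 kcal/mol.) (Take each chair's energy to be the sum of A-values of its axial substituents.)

cis

At 1,3 positions (parity same): cis → (e,e or a,a); trans → (a,e or e,a).
Best chair for cis: E = 0.00 kcal/mol; best chair for trans: E = 0.47 kcal/mol.
The cis isomer is lower by 0.47 kcal/mol.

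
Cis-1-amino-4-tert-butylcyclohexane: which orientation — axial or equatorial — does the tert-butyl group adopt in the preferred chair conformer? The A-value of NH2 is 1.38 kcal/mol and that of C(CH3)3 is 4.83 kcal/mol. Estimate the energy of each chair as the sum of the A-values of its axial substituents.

C1 and C4 have opposite parity, so for the cis isomer the two substituents are one axial and one equatorial in each chair.
Chair I (amino axial, tert-butyl equatorial): E = 1.38 kcal/mol.
Chair II (amino equatorial, tert-butyl axial): E = 4.83 kcal/mol.
Chair I is the more stable (lower-energy) conformer, and in that chair the tert-butyl group is equatorial.

equatorial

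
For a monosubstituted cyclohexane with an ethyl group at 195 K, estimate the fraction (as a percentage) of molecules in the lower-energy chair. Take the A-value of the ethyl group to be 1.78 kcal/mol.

One chair has the ethyl group axial (E = 1.78 kcal/mol) and the other has it equatorial (E = 0).
ΔG = 1.78 kcal/mol between the two chairs.
K = exp(ΔG/RT) with R = 1.987×10⁻³ kcal mol⁻¹ K⁻¹ and T = 195 K gives K ≈ 98.9.
Fraction in the lower-energy chair = K/(K+1) = 99.0%.

99.0%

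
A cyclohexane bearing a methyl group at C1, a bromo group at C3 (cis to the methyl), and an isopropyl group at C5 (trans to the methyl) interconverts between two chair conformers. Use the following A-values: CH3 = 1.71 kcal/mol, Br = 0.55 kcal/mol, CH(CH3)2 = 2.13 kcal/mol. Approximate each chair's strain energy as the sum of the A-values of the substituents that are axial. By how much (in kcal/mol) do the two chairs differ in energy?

0.13 kcal/mol

Chair I (methyl axial, bromo axial, isopropyl equatorial): E = 2.26 kcal/mol.
Chair II (methyl equatorial, bromo equatorial, isopropyl axial): E = 2.13 kcal/mol.
ΔE = 2.26 − 2.13 = 0.13 kcal/mol; chair II is more stable.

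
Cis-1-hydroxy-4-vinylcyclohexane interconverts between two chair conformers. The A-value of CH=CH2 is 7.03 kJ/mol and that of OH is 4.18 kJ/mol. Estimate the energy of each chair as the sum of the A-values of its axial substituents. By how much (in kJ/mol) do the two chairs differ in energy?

C1 and C4 have opposite parity, so for the cis isomer the two substituents are one axial and one equatorial in each chair.
Chair I (vinyl axial, hydroxyl equatorial): E = 7.03 kJ/mol.
Chair II (vinyl equatorial, hydroxyl axial): E = 4.18 kJ/mol.
ΔE = 7.03 − 4.18 = 2.85 kJ/mol; chair II is more stable.

2.85 kJ/mol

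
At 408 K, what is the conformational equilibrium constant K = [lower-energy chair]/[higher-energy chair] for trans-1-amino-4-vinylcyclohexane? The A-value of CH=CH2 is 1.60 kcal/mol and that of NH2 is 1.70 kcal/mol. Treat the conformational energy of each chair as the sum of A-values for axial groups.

K ≈ 58.6

C1 and C4 have opposite parity, so for the trans isomer the two substituents are e,e in one chair and a,a in the other.
Chair I (vinyl axial, amino axial): E = 3.30 kcal/mol; chair II (vinyl equatorial, amino equatorial): E = 0.00 kcal/mol.
ΔG = 3.30 kcal/mol between the two chairs.
K = exp(ΔG/RT) with R = 1.987×10⁻³ kcal mol⁻¹ K⁻¹ and T = 408 K gives K ≈ 58.6.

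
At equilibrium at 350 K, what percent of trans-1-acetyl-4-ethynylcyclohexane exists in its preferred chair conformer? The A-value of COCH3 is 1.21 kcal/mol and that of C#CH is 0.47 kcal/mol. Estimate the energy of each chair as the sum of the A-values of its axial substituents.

C1 and C4 have opposite parity, so for the trans isomer the two substituents are e,e in one chair and a,a in the other.
Chair I (acetyl axial, ethynyl axial): E = 1.68 kcal/mol; chair II (acetyl equatorial, ethynyl equatorial): E = 0.00 kcal/mol.
ΔG = 1.68 kcal/mol between the two chairs.
K = exp(ΔG/RT) with R = 1.987×10⁻³ kcal mol⁻¹ K⁻¹ and T = 350 K gives K ≈ 11.2.
Fraction in the lower-energy chair = K/(K+1) = 91.8%.

91.8%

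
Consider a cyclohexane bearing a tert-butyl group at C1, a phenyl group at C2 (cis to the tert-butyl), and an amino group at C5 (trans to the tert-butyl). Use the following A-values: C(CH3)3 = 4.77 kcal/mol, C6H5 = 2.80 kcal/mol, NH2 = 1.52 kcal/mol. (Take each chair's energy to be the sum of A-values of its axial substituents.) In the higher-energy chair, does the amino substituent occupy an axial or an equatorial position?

equatorial

Chair I (tert-butyl axial, phenyl equatorial, amino equatorial): E = 4.77 kcal/mol.
Chair II (tert-butyl equatorial, phenyl axial, amino axial): E = 4.32 kcal/mol.
Chair I is the less stable (higher-energy) conformer, and in that chair the amino group is equatorial.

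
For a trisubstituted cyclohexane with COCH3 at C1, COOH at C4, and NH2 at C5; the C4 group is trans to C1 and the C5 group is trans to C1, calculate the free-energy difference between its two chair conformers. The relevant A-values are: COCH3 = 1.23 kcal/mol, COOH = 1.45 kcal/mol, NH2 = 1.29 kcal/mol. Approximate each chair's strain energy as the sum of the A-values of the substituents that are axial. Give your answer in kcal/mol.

1.39 kcal/mol

Chair I (acetyl axial, carboxyl axial, amino equatorial): E = 2.68 kcal/mol.
Chair II (acetyl equatorial, carboxyl equatorial, amino axial): E = 1.29 kcal/mol.
ΔE = 2.68 − 1.29 = 1.39 kcal/mol; chair II is more stable.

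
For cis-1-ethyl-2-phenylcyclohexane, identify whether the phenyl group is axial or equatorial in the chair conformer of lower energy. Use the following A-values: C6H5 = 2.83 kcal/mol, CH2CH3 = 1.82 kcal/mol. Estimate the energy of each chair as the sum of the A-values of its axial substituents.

C1 and C2 have opposite parity, so for the cis isomer the two substituents are one axial and one equatorial in each chair.
Chair I (phenyl axial, ethyl equatorial): E = 2.83 kcal/mol.
Chair II (phenyl equatorial, ethyl axial): E = 1.82 kcal/mol.
Chair II is the more stable (lower-energy) conformer, and in that chair the phenyl group is equatorial.

equatorial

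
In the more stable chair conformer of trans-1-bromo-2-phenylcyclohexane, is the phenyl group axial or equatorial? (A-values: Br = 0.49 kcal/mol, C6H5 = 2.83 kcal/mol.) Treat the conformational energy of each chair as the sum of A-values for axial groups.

equatorial

C1 and C2 have opposite parity, so for the trans isomer the two substituents are e,e in one chair and a,a in the other.
Chair I (bromo axial, phenyl axial): E = 3.32 kcal/mol.
Chair II (bromo equatorial, phenyl equatorial): E = 0.00 kcal/mol.
Chair II is the more stable (lower-energy) conformer, and in that chair the phenyl group is equatorial.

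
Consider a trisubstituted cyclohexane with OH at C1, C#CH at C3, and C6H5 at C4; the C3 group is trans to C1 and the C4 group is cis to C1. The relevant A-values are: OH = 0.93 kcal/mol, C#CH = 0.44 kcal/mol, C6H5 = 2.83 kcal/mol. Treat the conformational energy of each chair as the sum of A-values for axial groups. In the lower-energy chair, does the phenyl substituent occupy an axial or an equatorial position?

Chair I (hydroxyl axial, ethynyl equatorial, phenyl equatorial): E = 0.93 kcal/mol.
Chair II (hydroxyl equatorial, ethynyl axial, phenyl axial): E = 3.27 kcal/mol.
Chair I is the more stable (lower-energy) conformer, and in that chair the phenyl group is equatorial.

equatorial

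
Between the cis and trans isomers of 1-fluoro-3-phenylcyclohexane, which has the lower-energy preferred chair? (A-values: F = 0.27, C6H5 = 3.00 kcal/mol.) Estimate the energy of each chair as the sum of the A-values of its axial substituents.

cis

At 1,3 positions (parity same): cis → (e,e or a,a); trans → (a,e or e,a).
Best chair for cis: E = 0.00 kcal/mol; best chair for trans: E = 0.27 kcal/mol.
The cis isomer is lower by 0.27 kcal/mol.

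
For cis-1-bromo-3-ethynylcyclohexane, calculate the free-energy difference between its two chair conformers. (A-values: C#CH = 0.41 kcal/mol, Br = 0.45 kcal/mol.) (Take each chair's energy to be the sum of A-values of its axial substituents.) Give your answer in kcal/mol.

C1 and C3 have the same parity, so for the cis isomer the two substituents are e,e in one chair and a,a in the other.
Chair I (ethynyl axial, bromo axial): E = 0.86 kcal/mol.
Chair II (ethynyl equatorial, bromo equatorial): E = 0.00 kcal/mol.
ΔE = 0.86 − 0.00 = 0.86 kcal/mol; chair II is more stable.

0.86 kcal/mol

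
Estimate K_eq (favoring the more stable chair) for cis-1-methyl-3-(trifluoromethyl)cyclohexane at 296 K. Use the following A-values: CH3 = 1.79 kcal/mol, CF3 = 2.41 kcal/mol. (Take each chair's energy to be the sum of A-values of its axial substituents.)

K ≈ 1263

C1 and C3 have the same parity, so for the cis isomer the two substituents are e,e in one chair and a,a in the other.
Chair I (methyl axial, trifluoromethyl axial): E = 4.20 kcal/mol; chair II (methyl equatorial, trifluoromethyl equatorial): E = 0.00 kcal/mol.
ΔG = 4.20 kcal/mol between the two chairs.
K = exp(ΔG/RT) with R = 1.987×10⁻³ kcal mol⁻¹ K⁻¹ and T = 296 K gives K ≈ 1.26e+03.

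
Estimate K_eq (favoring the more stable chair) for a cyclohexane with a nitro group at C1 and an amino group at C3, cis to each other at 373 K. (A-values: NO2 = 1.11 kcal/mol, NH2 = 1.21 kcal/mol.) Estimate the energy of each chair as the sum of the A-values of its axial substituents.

K ≈ 22.9

C1 and C3 have the same parity, so for the cis isomer the two substituents are e,e in one chair and a,a in the other.
Chair I (nitro axial, amino axial): E = 2.32 kcal/mol; chair II (nitro equatorial, amino equatorial): E = 0.00 kcal/mol.
ΔG = 2.32 kcal/mol between the two chairs.
K = exp(ΔG/RT) with R = 1.987×10⁻³ kcal mol⁻¹ K⁻¹ and T = 373 K gives K ≈ 22.9.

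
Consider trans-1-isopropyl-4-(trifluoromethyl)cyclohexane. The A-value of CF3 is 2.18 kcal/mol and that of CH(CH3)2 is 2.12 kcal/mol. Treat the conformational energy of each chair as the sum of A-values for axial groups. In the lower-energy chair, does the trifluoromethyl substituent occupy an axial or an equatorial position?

equatorial

C1 and C4 have opposite parity, so for the trans isomer the two substituents are e,e in one chair and a,a in the other.
Chair I (trifluoromethyl axial, isopropyl axial): E = 4.30 kcal/mol.
Chair II (trifluoromethyl equatorial, isopropyl equatorial): E = 0.00 kcal/mol.
Chair II is the more stable (lower-energy) conformer, and in that chair the trifluoromethyl group is equatorial.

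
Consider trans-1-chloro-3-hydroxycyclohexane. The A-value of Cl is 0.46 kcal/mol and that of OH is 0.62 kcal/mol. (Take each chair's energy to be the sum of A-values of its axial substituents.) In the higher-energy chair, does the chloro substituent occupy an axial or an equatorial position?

equatorial

C1 and C3 have the same parity, so for the trans isomer the two substituents are one axial and one equatorial in each chair.
Chair I (chloro axial, hydroxyl equatorial): E = 0.46 kcal/mol.
Chair II (chloro equatorial, hydroxyl axial): E = 0.62 kcal/mol.
Chair II is the less stable (higher-energy) conformer, and in that chair the chloro group is equatorial.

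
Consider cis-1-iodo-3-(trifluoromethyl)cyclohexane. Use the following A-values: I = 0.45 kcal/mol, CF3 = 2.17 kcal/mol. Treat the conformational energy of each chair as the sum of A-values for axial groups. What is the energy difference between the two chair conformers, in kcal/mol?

2.62 kcal/mol

C1 and C3 have the same parity, so for the cis isomer the two substituents are e,e in one chair and a,a in the other.
Chair I (iodo axial, trifluoromethyl axial): E = 2.62 kcal/mol.
Chair II (iodo equatorial, trifluoromethyl equatorial): E = 0.00 kcal/mol.
ΔE = 2.62 − 0.00 = 2.62 kcal/mol; chair II is more stable.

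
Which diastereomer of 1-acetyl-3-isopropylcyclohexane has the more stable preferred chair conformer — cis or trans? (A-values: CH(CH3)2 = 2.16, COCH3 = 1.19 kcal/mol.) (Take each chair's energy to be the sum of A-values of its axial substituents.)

cis

At 1,3 positions (parity same): cis → (e,e or a,a); trans → (a,e or e,a).
Best chair for cis: E = 0.00 kcal/mol; best chair for trans: E = 1.19 kcal/mol.
The cis isomer is lower by 1.19 kcal/mol.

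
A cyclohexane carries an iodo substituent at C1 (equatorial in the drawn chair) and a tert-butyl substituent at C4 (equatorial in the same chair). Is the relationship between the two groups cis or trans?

C1 and C4 have opposite parity, so their axial bonds point in opposite directions.
With opposite-parity carbons, two substituents on the same face are one axial and one equatorial; opposite faces give both axial or both equatorial.
Here the groups are equatorial/equatorial → opposite face → trans.

trans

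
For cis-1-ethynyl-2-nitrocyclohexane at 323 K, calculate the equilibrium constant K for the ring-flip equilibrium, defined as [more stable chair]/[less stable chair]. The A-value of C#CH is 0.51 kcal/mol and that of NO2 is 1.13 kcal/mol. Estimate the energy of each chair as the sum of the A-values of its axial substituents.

C1 and C2 have opposite parity, so for the cis isomer the two substituents are one axial and one equatorial in each chair.
Chair I (ethynyl axial, nitro equatorial): E = 0.51 kcal/mol; chair II (ethynyl equatorial, nitro axial): E = 1.13 kcal/mol.
ΔG = 0.62 kcal/mol between the two chairs.
K = exp(ΔG/RT) with R = 1.987×10⁻³ kcal mol⁻¹ K⁻¹ and T = 323 K gives K ≈ 2.63.

K ≈ 2.63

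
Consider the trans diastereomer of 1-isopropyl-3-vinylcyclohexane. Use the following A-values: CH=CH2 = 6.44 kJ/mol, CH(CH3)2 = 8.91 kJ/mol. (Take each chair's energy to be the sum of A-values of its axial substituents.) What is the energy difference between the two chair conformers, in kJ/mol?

C1 and C3 have the same parity, so for the trans isomer the two substituents are one axial and one equatorial in each chair.
Chair I (vinyl axial, isopropyl equatorial): E = 6.44 kJ/mol.
Chair II (vinyl equatorial, isopropyl axial): E = 8.91 kJ/mol.
ΔE = 8.91 − 6.44 = 2.47 kJ/mol; chair I is more stable.

2.47 kJ/mol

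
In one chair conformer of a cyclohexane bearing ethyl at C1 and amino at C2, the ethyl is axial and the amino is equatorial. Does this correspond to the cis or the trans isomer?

C1 and C2 have opposite parity, so their axial bonds point in opposite directions.
With opposite-parity carbons, two substituents on the same face are one axial and one equatorial; opposite faces give both axial or both equatorial.
Here the groups are axial/equatorial → same face → cis.

cis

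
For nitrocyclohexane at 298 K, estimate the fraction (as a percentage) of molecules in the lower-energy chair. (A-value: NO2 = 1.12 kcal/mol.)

One chair has the nitro group axial (E = 1.12 kcal/mol) and the other has it equatorial (E = 0).
ΔG = 1.12 kcal/mol between the two chairs.
K = exp(ΔG/RT) with R = 1.987×10⁻³ kcal mol⁻¹ K⁻¹ and T = 298 K gives K ≈ 6.63.
Fraction in the lower-energy chair = K/(K+1) = 86.9%.

86.9%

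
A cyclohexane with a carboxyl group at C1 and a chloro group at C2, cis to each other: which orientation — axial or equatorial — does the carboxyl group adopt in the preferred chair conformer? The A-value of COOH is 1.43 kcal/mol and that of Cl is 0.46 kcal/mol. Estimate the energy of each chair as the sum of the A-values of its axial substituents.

C1 and C2 have opposite parity, so for the cis isomer the two substituents are one axial and one equatorial in each chair.
Chair I (carboxyl axial, chloro equatorial): E = 1.43 kcal/mol.
Chair II (carboxyl equatorial, chloro axial): E = 0.46 kcal/mol.
Chair II is the more stable (lower-energy) conformer, and in that chair the carboxyl group is equatorial.

equatorial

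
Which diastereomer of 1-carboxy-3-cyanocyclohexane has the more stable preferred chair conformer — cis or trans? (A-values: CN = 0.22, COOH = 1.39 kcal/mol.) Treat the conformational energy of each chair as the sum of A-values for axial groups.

cis

At 1,3 positions (parity same): cis → (e,e or a,a); trans → (a,e or e,a).
Best chair for cis: E = 0.00 kcal/mol; best chair for trans: E = 0.22 kcal/mol.
The cis isomer is lower by 0.22 kcal/mol.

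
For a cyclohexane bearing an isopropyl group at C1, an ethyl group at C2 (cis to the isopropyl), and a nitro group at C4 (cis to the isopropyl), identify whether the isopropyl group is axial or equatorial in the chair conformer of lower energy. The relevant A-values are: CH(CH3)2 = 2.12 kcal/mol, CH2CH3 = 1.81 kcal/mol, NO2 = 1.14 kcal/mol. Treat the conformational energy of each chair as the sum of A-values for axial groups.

Chair I (isopropyl axial, ethyl equatorial, nitro equatorial): E = 2.12 kcal/mol.
Chair II (isopropyl equatorial, ethyl axial, nitro axial): E = 2.95 kcal/mol.
Chair I is the more stable (lower-energy) conformer, and in that chair the isopropyl group is axial.

axial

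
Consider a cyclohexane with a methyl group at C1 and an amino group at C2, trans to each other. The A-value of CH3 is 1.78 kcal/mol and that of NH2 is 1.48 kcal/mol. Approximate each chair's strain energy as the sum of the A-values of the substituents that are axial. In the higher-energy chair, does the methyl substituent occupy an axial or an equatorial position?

C1 and C2 have opposite parity, so for the trans isomer the two substituents are e,e in one chair and a,a in the other.
Chair I (methyl axial, amino axial): E = 3.26 kcal/mol.
Chair II (methyl equatorial, amino equatorial): E = 0.00 kcal/mol.
Chair I is the less stable (higher-energy) conformer, and in that chair the methyl group is axial.

axial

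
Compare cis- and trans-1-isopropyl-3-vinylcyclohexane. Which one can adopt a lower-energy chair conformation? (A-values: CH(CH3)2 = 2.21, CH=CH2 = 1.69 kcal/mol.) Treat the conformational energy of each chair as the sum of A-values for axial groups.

cis

At 1,3 positions (parity same): cis → (e,e or a,a); trans → (a,e or e,a).
Best chair for cis: E = 0.00 kcal/mol; best chair for trans: E = 1.69 kcal/mol.
The cis isomer is lower by 1.69 kcal/mol.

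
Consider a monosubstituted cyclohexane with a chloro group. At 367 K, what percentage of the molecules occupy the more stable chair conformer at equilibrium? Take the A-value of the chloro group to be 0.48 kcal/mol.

One chair has the chloro group axial (E = 0.48 kcal/mol) and the other has it equatorial (E = 0).
ΔG = 0.48 kcal/mol between the two chairs.
K = exp(ΔG/RT) with R = 1.987×10⁻³ kcal mol⁻¹ K⁻¹ and T = 367 K gives K ≈ 1.93.
Fraction in the lower-energy chair = K/(K+1) = 65.9%.

65.9%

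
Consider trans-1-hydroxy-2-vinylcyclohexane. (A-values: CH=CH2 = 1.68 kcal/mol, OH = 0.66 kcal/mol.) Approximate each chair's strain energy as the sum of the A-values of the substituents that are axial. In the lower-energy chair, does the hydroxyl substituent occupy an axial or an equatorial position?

C1 and C2 have opposite parity, so for the trans isomer the two substituents are e,e in one chair and a,a in the other.
Chair I (vinyl axial, hydroxyl axial): E = 2.34 kcal/mol.
Chair II (vinyl equatorial, hydroxyl equatorial): E = 0.00 kcal/mol.
Chair II is the more stable (lower-energy) conformer, and in that chair the hydroxyl group is equatorial.

equatorial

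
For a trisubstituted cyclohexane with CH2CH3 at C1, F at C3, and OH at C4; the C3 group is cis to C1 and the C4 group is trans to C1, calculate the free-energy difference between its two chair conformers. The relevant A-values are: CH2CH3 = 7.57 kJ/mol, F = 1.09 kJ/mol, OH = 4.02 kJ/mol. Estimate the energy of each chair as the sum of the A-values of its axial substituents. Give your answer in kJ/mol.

Chair I (ethyl axial, fluoro axial, hydroxyl axial): E = 12.68 kJ/mol.
Chair II (ethyl equatorial, fluoro equatorial, hydroxyl equatorial): E = 0.00 kJ/mol.
ΔE = 12.68 − 0.00 = 12.68 kJ/mol; chair II is more stable.

12.68 kJ/mol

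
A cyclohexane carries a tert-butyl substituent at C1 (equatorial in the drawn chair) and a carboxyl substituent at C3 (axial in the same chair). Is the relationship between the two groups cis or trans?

trans

C1 and C3 have the same parity, so their axial bonds point in the same direction.
With same-parity carbons, two substituents on the same face are both axial or both equatorial; opposite faces give one of each.
Here the groups are equatorial/axial → opposite face → trans.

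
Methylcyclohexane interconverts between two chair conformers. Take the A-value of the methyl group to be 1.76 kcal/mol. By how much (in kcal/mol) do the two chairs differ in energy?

1.76 kcal/mol

A monosubstituted cyclohexane has one chair with the methyl group axial (E = A = 1.76 kcal/mol) and one with it equatorial (E = 0).
ΔE = 1.76 − 0 = 1.76 kcal/mol.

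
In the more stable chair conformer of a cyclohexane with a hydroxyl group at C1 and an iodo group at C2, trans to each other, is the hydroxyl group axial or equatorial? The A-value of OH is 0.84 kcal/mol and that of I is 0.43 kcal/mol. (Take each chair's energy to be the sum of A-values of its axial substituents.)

C1 and C2 have opposite parity, so for the trans isomer the two substituents are e,e in one chair and a,a in the other.
Chair I (hydroxyl axial, iodo axial): E = 1.27 kcal/mol.
Chair II (hydroxyl equatorial, iodo equatorial): E = 0.00 kcal/mol.
Chair II is the more stable (lower-energy) conformer, and in that chair the hydroxyl group is equatorial.

equatorial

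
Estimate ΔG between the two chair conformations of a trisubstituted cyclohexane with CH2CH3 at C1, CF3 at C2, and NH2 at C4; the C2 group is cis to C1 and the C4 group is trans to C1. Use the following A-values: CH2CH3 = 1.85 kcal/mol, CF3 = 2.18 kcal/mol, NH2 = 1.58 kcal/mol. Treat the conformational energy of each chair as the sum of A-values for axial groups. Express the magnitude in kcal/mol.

Chair I (ethyl axial, trifluoromethyl equatorial, amino axial): E = 3.43 kcal/mol.
Chair II (ethyl equatorial, trifluoromethyl axial, amino equatorial): E = 2.18 kcal/mol.
ΔE = 3.43 − 2.18 = 1.25 kcal/mol; chair II is more stable.

1.25 kcal/mol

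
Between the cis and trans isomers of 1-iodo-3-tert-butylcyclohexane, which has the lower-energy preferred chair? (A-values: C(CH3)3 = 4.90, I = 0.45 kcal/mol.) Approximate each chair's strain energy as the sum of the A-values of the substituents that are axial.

cis

At 1,3 positions (parity same): cis → (e,e or a,a); trans → (a,e or e,a).
Best chair for cis: E = 0.00 kcal/mol; best chair for trans: E = 0.45 kcal/mol.
The cis isomer is lower by 0.45 kcal/mol.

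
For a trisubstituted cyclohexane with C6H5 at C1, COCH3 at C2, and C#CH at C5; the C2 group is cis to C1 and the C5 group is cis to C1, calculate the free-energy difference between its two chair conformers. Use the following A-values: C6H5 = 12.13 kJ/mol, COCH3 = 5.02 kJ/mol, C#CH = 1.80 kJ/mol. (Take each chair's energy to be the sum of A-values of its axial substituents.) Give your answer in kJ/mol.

8.91 kJ/mol

Chair I (phenyl axial, acetyl equatorial, ethynyl axial): E = 13.93 kJ/mol.
Chair II (phenyl equatorial, acetyl axial, ethynyl equatorial): E = 5.02 kJ/mol.
ΔE = 13.93 − 5.02 = 8.91 kJ/mol; chair II is more stable.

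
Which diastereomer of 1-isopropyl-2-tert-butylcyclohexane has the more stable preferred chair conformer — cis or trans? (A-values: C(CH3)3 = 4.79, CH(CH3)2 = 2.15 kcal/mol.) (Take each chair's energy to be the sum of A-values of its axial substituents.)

At 1,2 positions (parity opposite): cis → (a,e or e,a); trans → (e,e or a,a).
Best chair for cis: E = 2.15 kcal/mol; best chair for trans: E = 0.00 kcal/mol.
The trans isomer is lower by 2.15 kcal/mol.

trans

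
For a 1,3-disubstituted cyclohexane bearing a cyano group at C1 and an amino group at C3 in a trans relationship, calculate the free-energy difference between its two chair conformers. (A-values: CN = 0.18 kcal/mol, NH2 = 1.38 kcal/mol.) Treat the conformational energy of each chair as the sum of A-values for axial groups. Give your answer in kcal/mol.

1.20 kcal/mol

C1 and C3 have the same parity, so for the trans isomer the two substituents are one axial and one equatorial in each chair.
Chair I (cyano axial, amino equatorial): E = 0.18 kcal/mol.
Chair II (cyano equatorial, amino axial): E = 1.38 kcal/mol.
ΔE = 1.38 − 0.18 = 1.20 kcal/mol; chair I is more stable.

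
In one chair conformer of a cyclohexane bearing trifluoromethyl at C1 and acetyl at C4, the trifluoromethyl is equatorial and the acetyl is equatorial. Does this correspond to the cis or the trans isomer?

C1 and C4 have opposite parity, so their axial bonds point in opposite directions.
With opposite-parity carbons, two substituents on the same face are one axial and one equatorial; opposite faces give both axial or both equatorial.
Here the groups are equatorial/equatorial → opposite face → trans.

trans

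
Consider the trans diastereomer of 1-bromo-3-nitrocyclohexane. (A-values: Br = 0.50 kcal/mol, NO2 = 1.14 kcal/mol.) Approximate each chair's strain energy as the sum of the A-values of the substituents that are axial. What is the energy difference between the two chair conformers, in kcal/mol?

0.64 kcal/mol

C1 and C3 have the same parity, so for the trans isomer the two substituents are one axial and one equatorial in each chair.
Chair I (bromo axial, nitro equatorial): E = 0.50 kcal/mol.
Chair II (bromo equatorial, nitro axial): E = 1.14 kcal/mol.
ΔE = 1.14 − 0.50 = 0.64 kcal/mol; chair I is more stable.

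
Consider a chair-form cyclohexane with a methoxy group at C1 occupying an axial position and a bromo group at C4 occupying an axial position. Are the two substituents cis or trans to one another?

C1 and C4 have opposite parity, so their axial bonds point in opposite directions.
With opposite-parity carbons, two substituents on the same face are one axial and one equatorial; opposite faces give both axial or both equatorial.
Here the groups are axial/axial → opposite face → trans.

trans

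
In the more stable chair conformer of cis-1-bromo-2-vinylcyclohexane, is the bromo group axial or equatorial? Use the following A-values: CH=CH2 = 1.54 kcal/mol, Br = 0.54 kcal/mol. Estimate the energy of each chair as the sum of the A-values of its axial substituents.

C1 and C2 have opposite parity, so for the cis isomer the two substituents are one axial and one equatorial in each chair.
Chair I (vinyl axial, bromo equatorial): E = 1.54 kcal/mol.
Chair II (vinyl equatorial, bromo axial): E = 0.54 kcal/mol.
Chair II is the more stable (lower-energy) conformer, and in that chair the bromo group is axial.

axial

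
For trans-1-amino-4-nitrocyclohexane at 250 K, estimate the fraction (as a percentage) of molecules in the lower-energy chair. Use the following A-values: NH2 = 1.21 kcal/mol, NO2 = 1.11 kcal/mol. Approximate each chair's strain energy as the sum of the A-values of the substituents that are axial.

99.1%

C1 and C4 have opposite parity, so for the trans isomer the two substituents are e,e in one chair and a,a in the other.
Chair I (amino axial, nitro axial): E = 2.32 kcal/mol; chair II (amino equatorial, nitro equatorial): E = 0.00 kcal/mol.
ΔG = 2.32 kcal/mol between the two chairs.
K = exp(ΔG/RT) with R = 1.987×10⁻³ kcal mol⁻¹ K⁻¹ and T = 250 K gives K ≈ 107.
Fraction in the lower-energy chair = K/(K+1) = 99.1%.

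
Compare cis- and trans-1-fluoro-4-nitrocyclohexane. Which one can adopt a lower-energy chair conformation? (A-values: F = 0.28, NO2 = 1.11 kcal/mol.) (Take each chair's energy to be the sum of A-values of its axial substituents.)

trans

At 1,4 positions (parity opposite): cis → (a,e or e,a); trans → (e,e or a,a).
Best chair for cis: E = 0.28 kcal/mol; best chair for trans: E = 0.00 kcal/mol.
The trans isomer is lower by 0.28 kcal/mol.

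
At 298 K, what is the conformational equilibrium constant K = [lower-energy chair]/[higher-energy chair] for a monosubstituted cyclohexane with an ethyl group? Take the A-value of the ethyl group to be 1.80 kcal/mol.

K ≈ 20.9

One chair has the ethyl group axial (E = 1.80 kcal/mol) and the other has it equatorial (E = 0).
ΔG = 1.80 kcal/mol between the two chairs.
K = exp(ΔG/RT) with R = 1.987×10⁻³ kcal mol⁻¹ K⁻¹ and T = 298 K gives K ≈ 20.9.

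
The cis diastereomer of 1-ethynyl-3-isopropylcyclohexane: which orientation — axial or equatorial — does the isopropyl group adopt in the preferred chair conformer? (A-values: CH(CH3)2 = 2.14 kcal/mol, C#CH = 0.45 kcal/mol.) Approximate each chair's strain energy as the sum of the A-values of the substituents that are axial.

C1 and C3 have the same parity, so for the cis isomer the two substituents are e,e in one chair and a,a in the other.
Chair I (isopropyl axial, ethynyl axial): E = 2.59 kcal/mol.
Chair II (isopropyl equatorial, ethynyl equatorial): E = 0.00 kcal/mol.
Chair II is the more stable (lower-energy) conformer, and in that chair the isopropyl group is equatorial.

equatorial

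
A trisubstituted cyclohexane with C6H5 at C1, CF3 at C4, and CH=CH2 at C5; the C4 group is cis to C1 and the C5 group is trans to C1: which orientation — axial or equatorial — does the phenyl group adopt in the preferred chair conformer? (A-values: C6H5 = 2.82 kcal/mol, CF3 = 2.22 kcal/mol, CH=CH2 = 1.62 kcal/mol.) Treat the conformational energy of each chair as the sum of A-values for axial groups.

Chair I (phenyl axial, trifluoromethyl equatorial, vinyl equatorial): E = 2.82 kcal/mol.
Chair II (phenyl equatorial, trifluoromethyl axial, vinyl axial): E = 3.84 kcal/mol.
Chair I is the more stable (lower-energy) conformer, and in that chair the phenyl group is axial.

axial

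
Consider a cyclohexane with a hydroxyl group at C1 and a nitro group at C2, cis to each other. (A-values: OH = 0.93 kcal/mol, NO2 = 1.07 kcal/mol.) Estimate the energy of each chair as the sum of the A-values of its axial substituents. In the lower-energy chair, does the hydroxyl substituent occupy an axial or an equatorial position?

C1 and C2 have opposite parity, so for the cis isomer the two substituents are one axial and one equatorial in each chair.
Chair I (hydroxyl axial, nitro equatorial): E = 0.93 kcal/mol.
Chair II (hydroxyl equatorial, nitro axial): E = 1.07 kcal/mol.
Chair I is the more stable (lower-energy) conformer, and in that chair the hydroxyl group is axial.

axial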